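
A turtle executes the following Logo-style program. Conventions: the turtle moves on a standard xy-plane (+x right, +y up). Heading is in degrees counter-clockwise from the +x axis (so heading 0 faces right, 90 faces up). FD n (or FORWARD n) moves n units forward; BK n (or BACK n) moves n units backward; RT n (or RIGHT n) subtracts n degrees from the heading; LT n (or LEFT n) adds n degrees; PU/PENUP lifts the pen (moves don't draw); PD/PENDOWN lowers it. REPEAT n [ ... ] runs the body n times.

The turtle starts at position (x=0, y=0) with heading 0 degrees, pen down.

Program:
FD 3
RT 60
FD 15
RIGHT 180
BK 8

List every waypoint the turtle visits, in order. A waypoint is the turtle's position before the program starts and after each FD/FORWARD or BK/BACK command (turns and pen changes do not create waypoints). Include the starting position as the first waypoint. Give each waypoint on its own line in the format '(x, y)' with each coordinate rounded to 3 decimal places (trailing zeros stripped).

Answer: (0, 0)
(3, 0)
(10.5, -12.99)
(14.5, -19.919)

Derivation:
Executing turtle program step by step:
Start: pos=(0,0), heading=0, pen down
FD 3: (0,0) -> (3,0) [heading=0, draw]
RT 60: heading 0 -> 300
FD 15: (3,0) -> (10.5,-12.99) [heading=300, draw]
RT 180: heading 300 -> 120
BK 8: (10.5,-12.99) -> (14.5,-19.919) [heading=120, draw]
Final: pos=(14.5,-19.919), heading=120, 3 segment(s) drawn
Waypoints (4 total):
(0, 0)
(3, 0)
(10.5, -12.99)
(14.5, -19.919)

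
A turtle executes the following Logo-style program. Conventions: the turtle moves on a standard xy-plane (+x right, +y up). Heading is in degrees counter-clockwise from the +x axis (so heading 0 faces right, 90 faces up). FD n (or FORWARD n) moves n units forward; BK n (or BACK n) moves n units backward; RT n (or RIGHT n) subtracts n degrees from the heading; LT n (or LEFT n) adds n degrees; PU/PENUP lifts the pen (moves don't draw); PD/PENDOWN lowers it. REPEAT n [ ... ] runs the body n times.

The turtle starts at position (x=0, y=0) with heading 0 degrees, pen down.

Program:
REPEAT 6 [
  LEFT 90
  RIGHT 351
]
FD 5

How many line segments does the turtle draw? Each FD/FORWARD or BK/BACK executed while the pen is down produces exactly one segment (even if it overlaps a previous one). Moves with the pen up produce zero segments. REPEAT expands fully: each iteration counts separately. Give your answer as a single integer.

Executing turtle program step by step:
Start: pos=(0,0), heading=0, pen down
REPEAT 6 [
  -- iteration 1/6 --
  LT 90: heading 0 -> 90
  RT 351: heading 90 -> 99
  -- iteration 2/6 --
  LT 90: heading 99 -> 189
  RT 351: heading 189 -> 198
  -- iteration 3/6 --
  LT 90: heading 198 -> 288
  RT 351: heading 288 -> 297
  -- iteration 4/6 --
  LT 90: heading 297 -> 27
  RT 351: heading 27 -> 36
  -- iteration 5/6 --
  LT 90: heading 36 -> 126
  RT 351: heading 126 -> 135
  -- iteration 6/6 --
  LT 90: heading 135 -> 225
  RT 351: heading 225 -> 234
]
FD 5: (0,0) -> (-2.939,-4.045) [heading=234, draw]
Final: pos=(-2.939,-4.045), heading=234, 1 segment(s) drawn
Segments drawn: 1

Answer: 1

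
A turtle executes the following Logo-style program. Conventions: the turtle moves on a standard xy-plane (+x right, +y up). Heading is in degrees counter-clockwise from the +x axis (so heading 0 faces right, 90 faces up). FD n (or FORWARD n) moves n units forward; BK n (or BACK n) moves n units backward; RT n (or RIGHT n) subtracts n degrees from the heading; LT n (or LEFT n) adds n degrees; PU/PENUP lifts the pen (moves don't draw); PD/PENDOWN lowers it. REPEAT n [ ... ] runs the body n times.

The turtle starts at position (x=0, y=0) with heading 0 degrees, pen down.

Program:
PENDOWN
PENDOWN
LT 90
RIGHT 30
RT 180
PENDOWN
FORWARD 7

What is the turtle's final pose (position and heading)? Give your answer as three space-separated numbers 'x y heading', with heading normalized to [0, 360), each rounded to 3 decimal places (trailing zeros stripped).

Answer: -3.5 -6.062 240

Derivation:
Executing turtle program step by step:
Start: pos=(0,0), heading=0, pen down
PD: pen down
PD: pen down
LT 90: heading 0 -> 90
RT 30: heading 90 -> 60
RT 180: heading 60 -> 240
PD: pen down
FD 7: (0,0) -> (-3.5,-6.062) [heading=240, draw]
Final: pos=(-3.5,-6.062), heading=240, 1 segment(s) drawn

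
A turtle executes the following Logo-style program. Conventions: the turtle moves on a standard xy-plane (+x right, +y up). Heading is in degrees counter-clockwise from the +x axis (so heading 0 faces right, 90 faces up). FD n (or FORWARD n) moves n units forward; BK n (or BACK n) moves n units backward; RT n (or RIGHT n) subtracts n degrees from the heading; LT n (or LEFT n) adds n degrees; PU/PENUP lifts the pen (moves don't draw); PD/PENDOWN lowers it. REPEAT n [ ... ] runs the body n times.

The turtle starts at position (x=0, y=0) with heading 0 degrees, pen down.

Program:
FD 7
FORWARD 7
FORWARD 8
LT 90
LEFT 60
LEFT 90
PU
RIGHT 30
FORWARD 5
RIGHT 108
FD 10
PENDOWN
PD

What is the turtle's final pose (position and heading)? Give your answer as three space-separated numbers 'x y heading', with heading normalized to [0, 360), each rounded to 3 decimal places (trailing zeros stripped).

Answer: 15.591 7.281 102

Derivation:
Executing turtle program step by step:
Start: pos=(0,0), heading=0, pen down
FD 7: (0,0) -> (7,0) [heading=0, draw]
FD 7: (7,0) -> (14,0) [heading=0, draw]
FD 8: (14,0) -> (22,0) [heading=0, draw]
LT 90: heading 0 -> 90
LT 60: heading 90 -> 150
LT 90: heading 150 -> 240
PU: pen up
RT 30: heading 240 -> 210
FD 5: (22,0) -> (17.67,-2.5) [heading=210, move]
RT 108: heading 210 -> 102
FD 10: (17.67,-2.5) -> (15.591,7.281) [heading=102, move]
PD: pen down
PD: pen down
Final: pos=(15.591,7.281), heading=102, 3 segment(s) drawn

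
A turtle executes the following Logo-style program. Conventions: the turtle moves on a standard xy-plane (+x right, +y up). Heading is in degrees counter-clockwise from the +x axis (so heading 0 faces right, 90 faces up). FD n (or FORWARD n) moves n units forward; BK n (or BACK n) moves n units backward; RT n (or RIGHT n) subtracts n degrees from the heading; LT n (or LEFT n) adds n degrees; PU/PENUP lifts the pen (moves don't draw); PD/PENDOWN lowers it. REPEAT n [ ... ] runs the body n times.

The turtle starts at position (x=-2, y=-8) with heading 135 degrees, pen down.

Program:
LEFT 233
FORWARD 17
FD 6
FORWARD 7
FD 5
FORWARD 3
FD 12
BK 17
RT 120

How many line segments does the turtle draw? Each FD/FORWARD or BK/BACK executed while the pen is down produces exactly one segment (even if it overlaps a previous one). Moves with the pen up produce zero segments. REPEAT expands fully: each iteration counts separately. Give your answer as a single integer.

Answer: 7

Derivation:
Executing turtle program step by step:
Start: pos=(-2,-8), heading=135, pen down
LT 233: heading 135 -> 8
FD 17: (-2,-8) -> (14.835,-5.634) [heading=8, draw]
FD 6: (14.835,-5.634) -> (20.776,-4.799) [heading=8, draw]
FD 7: (20.776,-4.799) -> (27.708,-3.825) [heading=8, draw]
FD 5: (27.708,-3.825) -> (32.659,-3.129) [heading=8, draw]
FD 3: (32.659,-3.129) -> (35.63,-2.711) [heading=8, draw]
FD 12: (35.63,-2.711) -> (47.513,-1.041) [heading=8, draw]
BK 17: (47.513,-1.041) -> (30.679,-3.407) [heading=8, draw]
RT 120: heading 8 -> 248
Final: pos=(30.679,-3.407), heading=248, 7 segment(s) drawn
Segments drawn: 7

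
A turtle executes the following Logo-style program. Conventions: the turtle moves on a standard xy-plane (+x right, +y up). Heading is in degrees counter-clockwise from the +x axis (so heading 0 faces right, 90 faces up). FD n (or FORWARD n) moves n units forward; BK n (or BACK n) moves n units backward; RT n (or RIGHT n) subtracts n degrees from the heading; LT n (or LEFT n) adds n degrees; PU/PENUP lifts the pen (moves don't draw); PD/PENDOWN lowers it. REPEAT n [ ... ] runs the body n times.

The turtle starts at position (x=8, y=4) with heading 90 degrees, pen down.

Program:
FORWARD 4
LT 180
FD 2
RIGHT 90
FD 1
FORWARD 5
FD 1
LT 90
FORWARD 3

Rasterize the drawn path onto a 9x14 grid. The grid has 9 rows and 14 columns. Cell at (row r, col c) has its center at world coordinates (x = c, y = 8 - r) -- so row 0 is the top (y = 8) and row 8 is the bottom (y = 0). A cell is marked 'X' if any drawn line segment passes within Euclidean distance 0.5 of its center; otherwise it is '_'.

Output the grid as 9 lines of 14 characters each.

Segment 0: (8,4) -> (8,8)
Segment 1: (8,8) -> (8,6)
Segment 2: (8,6) -> (7,6)
Segment 3: (7,6) -> (2,6)
Segment 4: (2,6) -> (1,6)
Segment 5: (1,6) -> (1,3)

Answer: ________X_____
________X_____
_XXXXXXXX_____
_X______X_____
_X______X_____
_X____________
______________
______________
______________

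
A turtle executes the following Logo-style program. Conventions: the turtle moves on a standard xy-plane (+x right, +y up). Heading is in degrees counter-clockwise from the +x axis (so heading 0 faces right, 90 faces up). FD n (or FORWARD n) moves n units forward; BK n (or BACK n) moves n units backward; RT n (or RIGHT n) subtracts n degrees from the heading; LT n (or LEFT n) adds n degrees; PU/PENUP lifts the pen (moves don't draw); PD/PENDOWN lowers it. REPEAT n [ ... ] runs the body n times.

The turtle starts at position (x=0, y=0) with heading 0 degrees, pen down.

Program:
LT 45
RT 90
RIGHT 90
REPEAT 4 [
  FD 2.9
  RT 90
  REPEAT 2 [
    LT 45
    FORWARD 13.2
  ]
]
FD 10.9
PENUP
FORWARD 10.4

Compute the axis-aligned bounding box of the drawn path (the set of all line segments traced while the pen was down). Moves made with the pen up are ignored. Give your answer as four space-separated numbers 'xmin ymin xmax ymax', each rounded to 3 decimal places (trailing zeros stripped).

Answer: -106.045 -53.245 0 0

Derivation:
Executing turtle program step by step:
Start: pos=(0,0), heading=0, pen down
LT 45: heading 0 -> 45
RT 90: heading 45 -> 315
RT 90: heading 315 -> 225
REPEAT 4 [
  -- iteration 1/4 --
  FD 2.9: (0,0) -> (-2.051,-2.051) [heading=225, draw]
  RT 90: heading 225 -> 135
  REPEAT 2 [
    -- iteration 1/2 --
    LT 45: heading 135 -> 180
    FD 13.2: (-2.051,-2.051) -> (-15.251,-2.051) [heading=180, draw]
    -- iteration 2/2 --
    LT 45: heading 180 -> 225
    FD 13.2: (-15.251,-2.051) -> (-24.584,-11.384) [heading=225, draw]
  ]
  -- iteration 2/4 --
  FD 2.9: (-24.584,-11.384) -> (-26.635,-13.435) [heading=225, draw]
  RT 90: heading 225 -> 135
  REPEAT 2 [
    -- iteration 1/2 --
    LT 45: heading 135 -> 180
    FD 13.2: (-26.635,-13.435) -> (-39.835,-13.435) [heading=180, draw]
    -- iteration 2/2 --
    LT 45: heading 180 -> 225
    FD 13.2: (-39.835,-13.435) -> (-49.169,-22.769) [heading=225, draw]
  ]
  -- iteration 3/4 --
  FD 2.9: (-49.169,-22.769) -> (-51.219,-24.819) [heading=225, draw]
  RT 90: heading 225 -> 135
  REPEAT 2 [
    -- iteration 1/2 --
    LT 45: heading 135 -> 180
    FD 13.2: (-51.219,-24.819) -> (-64.419,-24.819) [heading=180, draw]
    -- iteration 2/2 --
    LT 45: heading 180 -> 225
    FD 13.2: (-64.419,-24.819) -> (-73.753,-34.153) [heading=225, draw]
  ]
  -- iteration 4/4 --
  FD 2.9: (-73.753,-34.153) -> (-75.804,-36.204) [heading=225, draw]
  RT 90: heading 225 -> 135
  REPEAT 2 [
    -- iteration 1/2 --
    LT 45: heading 135 -> 180
    FD 13.2: (-75.804,-36.204) -> (-89.004,-36.204) [heading=180, draw]
    -- iteration 2/2 --
    LT 45: heading 180 -> 225
    FD 13.2: (-89.004,-36.204) -> (-98.338,-45.538) [heading=225, draw]
  ]
]
FD 10.9: (-98.338,-45.538) -> (-106.045,-53.245) [heading=225, draw]
PU: pen up
FD 10.4: (-106.045,-53.245) -> (-113.399,-60.599) [heading=225, move]
Final: pos=(-113.399,-60.599), heading=225, 13 segment(s) drawn

Segment endpoints: x in {-106.045, -98.338, -89.004, -75.804, -73.753, -64.419, -51.219, -49.169, -39.835, -26.635, -24.584, -15.251, -2.051, 0}, y in {-53.245, -45.538, -36.204, -34.153, -24.819, -22.769, -13.435, -13.435, -11.384, -2.051, -2.051, 0}
xmin=-106.045, ymin=-53.245, xmax=0, ymax=0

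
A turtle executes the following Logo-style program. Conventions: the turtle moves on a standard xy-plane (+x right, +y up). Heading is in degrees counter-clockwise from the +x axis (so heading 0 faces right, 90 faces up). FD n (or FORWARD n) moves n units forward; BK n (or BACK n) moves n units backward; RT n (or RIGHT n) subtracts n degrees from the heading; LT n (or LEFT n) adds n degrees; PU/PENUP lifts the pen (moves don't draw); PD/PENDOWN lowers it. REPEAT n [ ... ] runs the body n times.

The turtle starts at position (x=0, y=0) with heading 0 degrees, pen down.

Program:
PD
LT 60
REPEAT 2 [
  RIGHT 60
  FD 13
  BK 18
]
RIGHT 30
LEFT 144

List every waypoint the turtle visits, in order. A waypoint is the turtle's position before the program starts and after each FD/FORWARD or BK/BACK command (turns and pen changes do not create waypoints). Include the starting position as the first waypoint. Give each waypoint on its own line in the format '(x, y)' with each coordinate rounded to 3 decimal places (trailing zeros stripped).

Answer: (0, 0)
(13, 0)
(-5, 0)
(1.5, -11.258)
(-7.5, 4.33)

Derivation:
Executing turtle program step by step:
Start: pos=(0,0), heading=0, pen down
PD: pen down
LT 60: heading 0 -> 60
REPEAT 2 [
  -- iteration 1/2 --
  RT 60: heading 60 -> 0
  FD 13: (0,0) -> (13,0) [heading=0, draw]
  BK 18: (13,0) -> (-5,0) [heading=0, draw]
  -- iteration 2/2 --
  RT 60: heading 0 -> 300
  FD 13: (-5,0) -> (1.5,-11.258) [heading=300, draw]
  BK 18: (1.5,-11.258) -> (-7.5,4.33) [heading=300, draw]
]
RT 30: heading 300 -> 270
LT 144: heading 270 -> 54
Final: pos=(-7.5,4.33), heading=54, 4 segment(s) drawn
Waypoints (5 total):
(0, 0)
(13, 0)
(-5, 0)
(1.5, -11.258)
(-7.5, 4.33)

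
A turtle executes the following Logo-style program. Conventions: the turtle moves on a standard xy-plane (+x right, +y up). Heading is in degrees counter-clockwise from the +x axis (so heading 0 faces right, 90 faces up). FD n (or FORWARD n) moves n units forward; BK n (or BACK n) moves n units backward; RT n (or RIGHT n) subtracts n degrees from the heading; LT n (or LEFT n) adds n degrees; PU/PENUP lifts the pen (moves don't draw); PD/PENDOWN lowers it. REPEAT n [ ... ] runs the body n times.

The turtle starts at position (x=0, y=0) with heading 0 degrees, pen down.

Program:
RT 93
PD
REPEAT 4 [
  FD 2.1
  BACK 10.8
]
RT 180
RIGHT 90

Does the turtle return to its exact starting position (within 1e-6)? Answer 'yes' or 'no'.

Executing turtle program step by step:
Start: pos=(0,0), heading=0, pen down
RT 93: heading 0 -> 267
PD: pen down
REPEAT 4 [
  -- iteration 1/4 --
  FD 2.1: (0,0) -> (-0.11,-2.097) [heading=267, draw]
  BK 10.8: (-0.11,-2.097) -> (0.455,8.688) [heading=267, draw]
  -- iteration 2/4 --
  FD 2.1: (0.455,8.688) -> (0.345,6.591) [heading=267, draw]
  BK 10.8: (0.345,6.591) -> (0.911,17.376) [heading=267, draw]
  -- iteration 3/4 --
  FD 2.1: (0.911,17.376) -> (0.801,15.279) [heading=267, draw]
  BK 10.8: (0.801,15.279) -> (1.366,26.064) [heading=267, draw]
  -- iteration 4/4 --
  FD 2.1: (1.366,26.064) -> (1.256,23.967) [heading=267, draw]
  BK 10.8: (1.256,23.967) -> (1.821,34.752) [heading=267, draw]
]
RT 180: heading 267 -> 87
RT 90: heading 87 -> 357
Final: pos=(1.821,34.752), heading=357, 8 segment(s) drawn

Start position: (0, 0)
Final position: (1.821, 34.752)
Distance = 34.8; >= 1e-6 -> NOT closed

Answer: no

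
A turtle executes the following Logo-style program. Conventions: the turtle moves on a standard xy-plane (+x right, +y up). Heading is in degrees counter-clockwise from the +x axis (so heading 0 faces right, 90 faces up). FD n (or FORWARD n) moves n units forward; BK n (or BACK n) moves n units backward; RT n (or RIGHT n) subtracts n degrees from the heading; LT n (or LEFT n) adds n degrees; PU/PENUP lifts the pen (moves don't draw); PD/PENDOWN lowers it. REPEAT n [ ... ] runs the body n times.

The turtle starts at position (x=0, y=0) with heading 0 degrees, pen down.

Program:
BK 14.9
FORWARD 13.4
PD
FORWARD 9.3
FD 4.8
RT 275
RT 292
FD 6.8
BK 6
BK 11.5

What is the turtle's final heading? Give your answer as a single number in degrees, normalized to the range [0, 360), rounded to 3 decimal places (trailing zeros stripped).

Executing turtle program step by step:
Start: pos=(0,0), heading=0, pen down
BK 14.9: (0,0) -> (-14.9,0) [heading=0, draw]
FD 13.4: (-14.9,0) -> (-1.5,0) [heading=0, draw]
PD: pen down
FD 9.3: (-1.5,0) -> (7.8,0) [heading=0, draw]
FD 4.8: (7.8,0) -> (12.6,0) [heading=0, draw]
RT 275: heading 0 -> 85
RT 292: heading 85 -> 153
FD 6.8: (12.6,0) -> (6.541,3.087) [heading=153, draw]
BK 6: (6.541,3.087) -> (11.887,0.363) [heading=153, draw]
BK 11.5: (11.887,0.363) -> (22.134,-4.858) [heading=153, draw]
Final: pos=(22.134,-4.858), heading=153, 7 segment(s) drawn

Answer: 153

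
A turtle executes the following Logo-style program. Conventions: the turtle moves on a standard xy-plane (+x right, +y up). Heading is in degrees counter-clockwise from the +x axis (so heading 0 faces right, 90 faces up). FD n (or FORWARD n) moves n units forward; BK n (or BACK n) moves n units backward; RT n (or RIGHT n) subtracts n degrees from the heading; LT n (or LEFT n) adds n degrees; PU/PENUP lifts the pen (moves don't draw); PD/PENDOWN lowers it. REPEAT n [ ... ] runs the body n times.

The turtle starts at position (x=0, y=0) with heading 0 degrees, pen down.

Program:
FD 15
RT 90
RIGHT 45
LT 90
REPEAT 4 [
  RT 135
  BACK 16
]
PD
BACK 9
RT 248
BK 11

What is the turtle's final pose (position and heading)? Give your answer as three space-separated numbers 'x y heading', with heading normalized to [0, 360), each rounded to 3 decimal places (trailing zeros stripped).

Answer: 41.662 -2.866 247

Derivation:
Executing turtle program step by step:
Start: pos=(0,0), heading=0, pen down
FD 15: (0,0) -> (15,0) [heading=0, draw]
RT 90: heading 0 -> 270
RT 45: heading 270 -> 225
LT 90: heading 225 -> 315
REPEAT 4 [
  -- iteration 1/4 --
  RT 135: heading 315 -> 180
  BK 16: (15,0) -> (31,0) [heading=180, draw]
  -- iteration 2/4 --
  RT 135: heading 180 -> 45
  BK 16: (31,0) -> (19.686,-11.314) [heading=45, draw]
  -- iteration 3/4 --
  RT 135: heading 45 -> 270
  BK 16: (19.686,-11.314) -> (19.686,4.686) [heading=270, draw]
  -- iteration 4/4 --
  RT 135: heading 270 -> 135
  BK 16: (19.686,4.686) -> (31,-6.627) [heading=135, draw]
]
PD: pen down
BK 9: (31,-6.627) -> (37.364,-12.991) [heading=135, draw]
RT 248: heading 135 -> 247
BK 11: (37.364,-12.991) -> (41.662,-2.866) [heading=247, draw]
Final: pos=(41.662,-2.866), heading=247, 7 segment(s) drawn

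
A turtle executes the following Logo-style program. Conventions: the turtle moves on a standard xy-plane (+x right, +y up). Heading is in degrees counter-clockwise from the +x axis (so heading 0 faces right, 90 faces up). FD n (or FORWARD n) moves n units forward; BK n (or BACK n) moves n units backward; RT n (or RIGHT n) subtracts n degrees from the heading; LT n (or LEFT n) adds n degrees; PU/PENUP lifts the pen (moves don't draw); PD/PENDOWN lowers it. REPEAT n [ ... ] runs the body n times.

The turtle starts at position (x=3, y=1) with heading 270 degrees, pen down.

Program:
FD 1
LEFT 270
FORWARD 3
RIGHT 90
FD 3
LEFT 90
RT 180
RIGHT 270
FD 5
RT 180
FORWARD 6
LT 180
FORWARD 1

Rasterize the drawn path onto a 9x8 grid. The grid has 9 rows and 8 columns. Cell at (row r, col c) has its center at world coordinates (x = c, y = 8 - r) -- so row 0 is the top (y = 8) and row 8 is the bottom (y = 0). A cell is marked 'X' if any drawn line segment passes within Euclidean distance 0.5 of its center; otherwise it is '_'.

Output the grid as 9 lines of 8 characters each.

Segment 0: (3,1) -> (3,0)
Segment 1: (3,0) -> (0,0)
Segment 2: (0,0) -> (0,3)
Segment 3: (0,3) -> (0,8)
Segment 4: (0,8) -> (0,2)
Segment 5: (0,2) -> (0,3)

Answer: X_______
X_______
X_______
X_______
X_______
X_______
X_______
X__X____
XXXX____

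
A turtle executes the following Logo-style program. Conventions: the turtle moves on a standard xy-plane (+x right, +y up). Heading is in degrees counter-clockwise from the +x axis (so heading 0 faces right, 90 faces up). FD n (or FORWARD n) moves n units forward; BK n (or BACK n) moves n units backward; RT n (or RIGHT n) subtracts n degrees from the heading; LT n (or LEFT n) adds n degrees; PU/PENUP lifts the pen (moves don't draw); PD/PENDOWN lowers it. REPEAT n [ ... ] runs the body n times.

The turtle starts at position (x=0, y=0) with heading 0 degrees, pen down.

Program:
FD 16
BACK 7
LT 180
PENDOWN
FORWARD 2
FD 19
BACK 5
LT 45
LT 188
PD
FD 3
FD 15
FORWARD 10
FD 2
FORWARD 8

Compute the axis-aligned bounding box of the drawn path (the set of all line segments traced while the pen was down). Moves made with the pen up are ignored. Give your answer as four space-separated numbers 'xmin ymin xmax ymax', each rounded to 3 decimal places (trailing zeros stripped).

Answer: -12 0 16 30.348

Derivation:
Executing turtle program step by step:
Start: pos=(0,0), heading=0, pen down
FD 16: (0,0) -> (16,0) [heading=0, draw]
BK 7: (16,0) -> (9,0) [heading=0, draw]
LT 180: heading 0 -> 180
PD: pen down
FD 2: (9,0) -> (7,0) [heading=180, draw]
FD 19: (7,0) -> (-12,0) [heading=180, draw]
BK 5: (-12,0) -> (-7,0) [heading=180, draw]
LT 45: heading 180 -> 225
LT 188: heading 225 -> 53
PD: pen down
FD 3: (-7,0) -> (-5.195,2.396) [heading=53, draw]
FD 15: (-5.195,2.396) -> (3.833,14.375) [heading=53, draw]
FD 10: (3.833,14.375) -> (9.851,22.362) [heading=53, draw]
FD 2: (9.851,22.362) -> (11.054,23.959) [heading=53, draw]
FD 8: (11.054,23.959) -> (15.869,30.348) [heading=53, draw]
Final: pos=(15.869,30.348), heading=53, 10 segment(s) drawn

Segment endpoints: x in {-12, -7, -5.195, 0, 3.833, 7, 9, 9.851, 11.054, 15.869, 16}, y in {0, 0, 0, 0, 2.396, 14.375, 22.362, 23.959, 30.348}
xmin=-12, ymin=0, xmax=16, ymax=30.348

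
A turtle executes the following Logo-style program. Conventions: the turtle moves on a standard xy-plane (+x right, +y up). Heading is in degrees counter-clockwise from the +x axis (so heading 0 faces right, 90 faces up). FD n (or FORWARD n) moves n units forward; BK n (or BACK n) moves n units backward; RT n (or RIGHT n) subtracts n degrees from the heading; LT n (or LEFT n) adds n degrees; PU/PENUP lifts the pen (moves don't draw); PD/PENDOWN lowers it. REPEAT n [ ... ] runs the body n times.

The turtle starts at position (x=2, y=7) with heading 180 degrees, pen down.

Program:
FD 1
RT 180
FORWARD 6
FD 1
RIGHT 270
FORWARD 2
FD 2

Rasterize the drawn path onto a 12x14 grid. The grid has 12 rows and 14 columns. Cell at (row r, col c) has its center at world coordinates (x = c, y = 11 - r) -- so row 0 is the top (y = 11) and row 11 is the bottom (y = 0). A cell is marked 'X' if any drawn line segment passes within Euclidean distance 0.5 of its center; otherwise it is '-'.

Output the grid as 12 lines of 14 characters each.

Answer: --------X-----
--------X-----
--------X-----
--------X-----
-XXXXXXXX-----
--------------
--------------
--------------
--------------
--------------
--------------
--------------

Derivation:
Segment 0: (2,7) -> (1,7)
Segment 1: (1,7) -> (7,7)
Segment 2: (7,7) -> (8,7)
Segment 3: (8,7) -> (8,9)
Segment 4: (8,9) -> (8,11)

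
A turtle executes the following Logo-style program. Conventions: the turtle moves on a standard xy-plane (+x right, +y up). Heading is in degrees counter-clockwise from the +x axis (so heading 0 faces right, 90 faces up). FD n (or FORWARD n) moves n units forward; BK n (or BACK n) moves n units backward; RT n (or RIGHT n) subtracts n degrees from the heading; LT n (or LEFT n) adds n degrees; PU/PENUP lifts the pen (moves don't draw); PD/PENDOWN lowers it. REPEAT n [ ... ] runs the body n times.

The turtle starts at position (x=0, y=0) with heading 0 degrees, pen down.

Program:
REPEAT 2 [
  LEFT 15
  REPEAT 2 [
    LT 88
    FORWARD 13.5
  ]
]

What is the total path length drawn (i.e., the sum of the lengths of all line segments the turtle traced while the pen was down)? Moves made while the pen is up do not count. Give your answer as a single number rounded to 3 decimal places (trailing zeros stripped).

Answer: 54

Derivation:
Executing turtle program step by step:
Start: pos=(0,0), heading=0, pen down
REPEAT 2 [
  -- iteration 1/2 --
  LT 15: heading 0 -> 15
  REPEAT 2 [
    -- iteration 1/2 --
    LT 88: heading 15 -> 103
    FD 13.5: (0,0) -> (-3.037,13.154) [heading=103, draw]
    -- iteration 2/2 --
    LT 88: heading 103 -> 191
    FD 13.5: (-3.037,13.154) -> (-16.289,10.578) [heading=191, draw]
  ]
  -- iteration 2/2 --
  LT 15: heading 191 -> 206
  REPEAT 2 [
    -- iteration 1/2 --
    LT 88: heading 206 -> 294
    FD 13.5: (-16.289,10.578) -> (-10.798,-1.755) [heading=294, draw]
    -- iteration 2/2 --
    LT 88: heading 294 -> 22
    FD 13.5: (-10.798,-1.755) -> (1.719,3.302) [heading=22, draw]
  ]
]
Final: pos=(1.719,3.302), heading=22, 4 segment(s) drawn

Segment lengths:
  seg 1: (0,0) -> (-3.037,13.154), length = 13.5
  seg 2: (-3.037,13.154) -> (-16.289,10.578), length = 13.5
  seg 3: (-16.289,10.578) -> (-10.798,-1.755), length = 13.5
  seg 4: (-10.798,-1.755) -> (1.719,3.302), length = 13.5
Total = 54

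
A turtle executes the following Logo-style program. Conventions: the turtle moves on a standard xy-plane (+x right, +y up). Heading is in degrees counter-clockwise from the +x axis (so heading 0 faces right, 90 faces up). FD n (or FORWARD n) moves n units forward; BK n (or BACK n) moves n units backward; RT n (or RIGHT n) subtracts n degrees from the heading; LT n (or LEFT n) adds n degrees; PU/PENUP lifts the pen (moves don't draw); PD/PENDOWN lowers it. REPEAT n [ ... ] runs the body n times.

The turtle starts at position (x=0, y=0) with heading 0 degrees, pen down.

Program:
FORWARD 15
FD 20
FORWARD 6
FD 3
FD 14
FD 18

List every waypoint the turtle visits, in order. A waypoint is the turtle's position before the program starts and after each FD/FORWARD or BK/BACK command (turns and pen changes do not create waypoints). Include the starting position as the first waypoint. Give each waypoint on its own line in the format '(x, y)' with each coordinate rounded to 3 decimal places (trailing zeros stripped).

Answer: (0, 0)
(15, 0)
(35, 0)
(41, 0)
(44, 0)
(58, 0)
(76, 0)

Derivation:
Executing turtle program step by step:
Start: pos=(0,0), heading=0, pen down
FD 15: (0,0) -> (15,0) [heading=0, draw]
FD 20: (15,0) -> (35,0) [heading=0, draw]
FD 6: (35,0) -> (41,0) [heading=0, draw]
FD 3: (41,0) -> (44,0) [heading=0, draw]
FD 14: (44,0) -> (58,0) [heading=0, draw]
FD 18: (58,0) -> (76,0) [heading=0, draw]
Final: pos=(76,0), heading=0, 6 segment(s) drawn
Waypoints (7 total):
(0, 0)
(15, 0)
(35, 0)
(41, 0)
(44, 0)
(58, 0)
(76, 0)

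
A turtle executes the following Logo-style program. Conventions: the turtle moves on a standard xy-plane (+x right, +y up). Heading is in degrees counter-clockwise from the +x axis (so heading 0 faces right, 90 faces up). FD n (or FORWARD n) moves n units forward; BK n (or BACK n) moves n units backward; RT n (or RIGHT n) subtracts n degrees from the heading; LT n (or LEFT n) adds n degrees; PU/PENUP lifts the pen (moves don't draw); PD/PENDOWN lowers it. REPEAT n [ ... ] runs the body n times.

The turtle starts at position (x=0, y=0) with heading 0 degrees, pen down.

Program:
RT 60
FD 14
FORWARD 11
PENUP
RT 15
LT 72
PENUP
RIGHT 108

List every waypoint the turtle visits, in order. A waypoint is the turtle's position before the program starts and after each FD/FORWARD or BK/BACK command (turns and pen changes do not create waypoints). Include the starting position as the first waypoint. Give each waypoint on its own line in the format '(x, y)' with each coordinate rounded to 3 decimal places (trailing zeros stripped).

Executing turtle program step by step:
Start: pos=(0,0), heading=0, pen down
RT 60: heading 0 -> 300
FD 14: (0,0) -> (7,-12.124) [heading=300, draw]
FD 11: (7,-12.124) -> (12.5,-21.651) [heading=300, draw]
PU: pen up
RT 15: heading 300 -> 285
LT 72: heading 285 -> 357
PU: pen up
RT 108: heading 357 -> 249
Final: pos=(12.5,-21.651), heading=249, 2 segment(s) drawn
Waypoints (3 total):
(0, 0)
(7, -12.124)
(12.5, -21.651)

Answer: (0, 0)
(7, -12.124)
(12.5, -21.651)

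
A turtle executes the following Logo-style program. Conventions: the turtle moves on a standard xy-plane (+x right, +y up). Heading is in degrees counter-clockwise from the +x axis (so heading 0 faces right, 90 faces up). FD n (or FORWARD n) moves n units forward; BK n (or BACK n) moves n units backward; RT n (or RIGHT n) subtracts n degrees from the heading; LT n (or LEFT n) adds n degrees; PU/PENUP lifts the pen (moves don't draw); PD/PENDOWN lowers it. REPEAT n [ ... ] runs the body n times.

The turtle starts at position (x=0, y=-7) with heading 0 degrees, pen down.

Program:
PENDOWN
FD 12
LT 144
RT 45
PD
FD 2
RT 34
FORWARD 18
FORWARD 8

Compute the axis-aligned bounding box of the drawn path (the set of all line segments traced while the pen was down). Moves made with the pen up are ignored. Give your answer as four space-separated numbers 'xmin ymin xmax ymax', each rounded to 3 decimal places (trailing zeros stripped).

Answer: 0 -7 22.675 18.539

Derivation:
Executing turtle program step by step:
Start: pos=(0,-7), heading=0, pen down
PD: pen down
FD 12: (0,-7) -> (12,-7) [heading=0, draw]
LT 144: heading 0 -> 144
RT 45: heading 144 -> 99
PD: pen down
FD 2: (12,-7) -> (11.687,-5.025) [heading=99, draw]
RT 34: heading 99 -> 65
FD 18: (11.687,-5.025) -> (19.294,11.289) [heading=65, draw]
FD 8: (19.294,11.289) -> (22.675,18.539) [heading=65, draw]
Final: pos=(22.675,18.539), heading=65, 4 segment(s) drawn

Segment endpoints: x in {0, 11.687, 12, 19.294, 22.675}, y in {-7, -5.025, 11.289, 18.539}
xmin=0, ymin=-7, xmax=22.675, ymax=18.539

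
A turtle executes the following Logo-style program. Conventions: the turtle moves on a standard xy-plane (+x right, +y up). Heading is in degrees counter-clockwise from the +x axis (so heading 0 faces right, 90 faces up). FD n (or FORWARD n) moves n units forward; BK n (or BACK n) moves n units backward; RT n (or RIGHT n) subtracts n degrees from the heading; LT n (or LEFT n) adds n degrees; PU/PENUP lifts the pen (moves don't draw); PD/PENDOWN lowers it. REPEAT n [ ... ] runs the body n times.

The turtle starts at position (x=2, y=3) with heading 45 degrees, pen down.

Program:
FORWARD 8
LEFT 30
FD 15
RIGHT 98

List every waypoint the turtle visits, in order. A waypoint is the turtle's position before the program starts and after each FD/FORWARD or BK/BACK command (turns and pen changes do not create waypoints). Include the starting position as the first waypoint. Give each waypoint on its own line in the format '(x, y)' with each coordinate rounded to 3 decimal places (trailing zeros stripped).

Answer: (2, 3)
(7.657, 8.657)
(11.539, 23.146)

Derivation:
Executing turtle program step by step:
Start: pos=(2,3), heading=45, pen down
FD 8: (2,3) -> (7.657,8.657) [heading=45, draw]
LT 30: heading 45 -> 75
FD 15: (7.657,8.657) -> (11.539,23.146) [heading=75, draw]
RT 98: heading 75 -> 337
Final: pos=(11.539,23.146), heading=337, 2 segment(s) drawn
Waypoints (3 total):
(2, 3)
(7.657, 8.657)
(11.539, 23.146)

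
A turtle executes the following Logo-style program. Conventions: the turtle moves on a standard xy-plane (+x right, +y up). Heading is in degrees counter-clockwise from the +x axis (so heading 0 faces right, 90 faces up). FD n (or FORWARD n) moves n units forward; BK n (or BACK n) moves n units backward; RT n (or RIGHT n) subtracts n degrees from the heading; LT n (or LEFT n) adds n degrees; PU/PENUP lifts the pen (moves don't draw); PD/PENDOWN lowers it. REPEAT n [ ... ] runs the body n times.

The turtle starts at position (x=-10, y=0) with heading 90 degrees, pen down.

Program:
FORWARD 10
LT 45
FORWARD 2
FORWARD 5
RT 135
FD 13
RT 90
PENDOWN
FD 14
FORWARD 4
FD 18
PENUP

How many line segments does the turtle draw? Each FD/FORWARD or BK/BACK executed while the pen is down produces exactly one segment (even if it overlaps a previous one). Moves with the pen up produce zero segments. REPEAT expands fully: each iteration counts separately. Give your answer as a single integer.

Answer: 7

Derivation:
Executing turtle program step by step:
Start: pos=(-10,0), heading=90, pen down
FD 10: (-10,0) -> (-10,10) [heading=90, draw]
LT 45: heading 90 -> 135
FD 2: (-10,10) -> (-11.414,11.414) [heading=135, draw]
FD 5: (-11.414,11.414) -> (-14.95,14.95) [heading=135, draw]
RT 135: heading 135 -> 0
FD 13: (-14.95,14.95) -> (-1.95,14.95) [heading=0, draw]
RT 90: heading 0 -> 270
PD: pen down
FD 14: (-1.95,14.95) -> (-1.95,0.95) [heading=270, draw]
FD 4: (-1.95,0.95) -> (-1.95,-3.05) [heading=270, draw]
FD 18: (-1.95,-3.05) -> (-1.95,-21.05) [heading=270, draw]
PU: pen up
Final: pos=(-1.95,-21.05), heading=270, 7 segment(s) drawn
Segments drawn: 7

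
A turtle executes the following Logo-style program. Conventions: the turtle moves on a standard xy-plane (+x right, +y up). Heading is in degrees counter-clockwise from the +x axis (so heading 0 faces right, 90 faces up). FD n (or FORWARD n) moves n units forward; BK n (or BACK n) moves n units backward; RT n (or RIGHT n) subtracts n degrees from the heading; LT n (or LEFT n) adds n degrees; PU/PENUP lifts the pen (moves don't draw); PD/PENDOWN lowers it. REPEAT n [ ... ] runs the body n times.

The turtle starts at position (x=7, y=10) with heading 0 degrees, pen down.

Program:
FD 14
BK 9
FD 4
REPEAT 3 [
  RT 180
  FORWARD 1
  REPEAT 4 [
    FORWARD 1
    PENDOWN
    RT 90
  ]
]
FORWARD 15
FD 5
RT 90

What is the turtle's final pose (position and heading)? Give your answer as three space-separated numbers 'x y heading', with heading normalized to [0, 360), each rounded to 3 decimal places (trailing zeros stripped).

Executing turtle program step by step:
Start: pos=(7,10), heading=0, pen down
FD 14: (7,10) -> (21,10) [heading=0, draw]
BK 9: (21,10) -> (12,10) [heading=0, draw]
FD 4: (12,10) -> (16,10) [heading=0, draw]
REPEAT 3 [
  -- iteration 1/3 --
  RT 180: heading 0 -> 180
  FD 1: (16,10) -> (15,10) [heading=180, draw]
  REPEAT 4 [
    -- iteration 1/4 --
    FD 1: (15,10) -> (14,10) [heading=180, draw]
    PD: pen down
    RT 90: heading 180 -> 90
    -- iteration 2/4 --
    FD 1: (14,10) -> (14,11) [heading=90, draw]
    PD: pen down
    RT 90: heading 90 -> 0
    -- iteration 3/4 --
    FD 1: (14,11) -> (15,11) [heading=0, draw]
    PD: pen down
    RT 90: heading 0 -> 270
    -- iteration 4/4 --
    FD 1: (15,11) -> (15,10) [heading=270, draw]
    PD: pen down
    RT 90: heading 270 -> 180
  ]
  -- iteration 2/3 --
  RT 180: heading 180 -> 0
  FD 1: (15,10) -> (16,10) [heading=0, draw]
  REPEAT 4 [
    -- iteration 1/4 --
    FD 1: (16,10) -> (17,10) [heading=0, draw]
    PD: pen down
    RT 90: heading 0 -> 270
    -- iteration 2/4 --
    FD 1: (17,10) -> (17,9) [heading=270, draw]
    PD: pen down
    RT 90: heading 270 -> 180
    -- iteration 3/4 --
    FD 1: (17,9) -> (16,9) [heading=180, draw]
    PD: pen down
    RT 90: heading 180 -> 90
    -- iteration 4/4 --
    FD 1: (16,9) -> (16,10) [heading=90, draw]
    PD: pen down
    RT 90: heading 90 -> 0
  ]
  -- iteration 3/3 --
  RT 180: heading 0 -> 180
  FD 1: (16,10) -> (15,10) [heading=180, draw]
  REPEAT 4 [
    -- iteration 1/4 --
    FD 1: (15,10) -> (14,10) [heading=180, draw]
    PD: pen down
    RT 90: heading 180 -> 90
    -- iteration 2/4 --
    FD 1: (14,10) -> (14,11) [heading=90, draw]
    PD: pen down
    RT 90: heading 90 -> 0
    -- iteration 3/4 --
    FD 1: (14,11) -> (15,11) [heading=0, draw]
    PD: pen down
    RT 90: heading 0 -> 270
    -- iteration 4/4 --
    FD 1: (15,11) -> (15,10) [heading=270, draw]
    PD: pen down
    RT 90: heading 270 -> 180
  ]
]
FD 15: (15,10) -> (0,10) [heading=180, draw]
FD 5: (0,10) -> (-5,10) [heading=180, draw]
RT 90: heading 180 -> 90
Final: pos=(-5,10), heading=90, 20 segment(s) drawn

Answer: -5 10 90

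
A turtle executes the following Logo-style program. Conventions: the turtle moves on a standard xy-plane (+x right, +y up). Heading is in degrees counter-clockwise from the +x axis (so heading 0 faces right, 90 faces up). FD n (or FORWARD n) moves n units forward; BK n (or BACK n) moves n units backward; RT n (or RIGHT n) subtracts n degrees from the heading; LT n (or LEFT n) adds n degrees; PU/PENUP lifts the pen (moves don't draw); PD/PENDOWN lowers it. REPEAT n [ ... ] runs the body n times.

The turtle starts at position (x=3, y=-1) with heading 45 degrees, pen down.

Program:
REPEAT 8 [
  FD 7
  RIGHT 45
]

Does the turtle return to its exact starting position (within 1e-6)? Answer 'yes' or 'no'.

Executing turtle program step by step:
Start: pos=(3,-1), heading=45, pen down
REPEAT 8 [
  -- iteration 1/8 --
  FD 7: (3,-1) -> (7.95,3.95) [heading=45, draw]
  RT 45: heading 45 -> 0
  -- iteration 2/8 --
  FD 7: (7.95,3.95) -> (14.95,3.95) [heading=0, draw]
  RT 45: heading 0 -> 315
  -- iteration 3/8 --
  FD 7: (14.95,3.95) -> (19.899,-1) [heading=315, draw]
  RT 45: heading 315 -> 270
  -- iteration 4/8 --
  FD 7: (19.899,-1) -> (19.899,-8) [heading=270, draw]
  RT 45: heading 270 -> 225
  -- iteration 5/8 --
  FD 7: (19.899,-8) -> (14.95,-12.95) [heading=225, draw]
  RT 45: heading 225 -> 180
  -- iteration 6/8 --
  FD 7: (14.95,-12.95) -> (7.95,-12.95) [heading=180, draw]
  RT 45: heading 180 -> 135
  -- iteration 7/8 --
  FD 7: (7.95,-12.95) -> (3,-8) [heading=135, draw]
  RT 45: heading 135 -> 90
  -- iteration 8/8 --
  FD 7: (3,-8) -> (3,-1) [heading=90, draw]
  RT 45: heading 90 -> 45
]
Final: pos=(3,-1), heading=45, 8 segment(s) drawn

Start position: (3, -1)
Final position: (3, -1)
Distance = 0; < 1e-6 -> CLOSED

Answer: yes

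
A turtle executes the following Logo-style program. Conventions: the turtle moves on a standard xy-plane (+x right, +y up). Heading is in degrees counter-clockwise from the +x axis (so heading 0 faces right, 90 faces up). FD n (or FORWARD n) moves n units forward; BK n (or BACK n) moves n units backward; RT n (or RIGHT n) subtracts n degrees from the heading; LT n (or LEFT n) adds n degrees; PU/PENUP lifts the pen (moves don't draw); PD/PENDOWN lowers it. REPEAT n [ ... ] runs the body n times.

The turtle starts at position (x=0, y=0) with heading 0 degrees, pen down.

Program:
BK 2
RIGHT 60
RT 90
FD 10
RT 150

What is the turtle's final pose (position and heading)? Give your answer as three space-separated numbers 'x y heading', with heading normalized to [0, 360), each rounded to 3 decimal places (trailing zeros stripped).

Answer: -10.66 -5 60

Derivation:
Executing turtle program step by step:
Start: pos=(0,0), heading=0, pen down
BK 2: (0,0) -> (-2,0) [heading=0, draw]
RT 60: heading 0 -> 300
RT 90: heading 300 -> 210
FD 10: (-2,0) -> (-10.66,-5) [heading=210, draw]
RT 150: heading 210 -> 60
Final: pos=(-10.66,-5), heading=60, 2 segment(s) drawn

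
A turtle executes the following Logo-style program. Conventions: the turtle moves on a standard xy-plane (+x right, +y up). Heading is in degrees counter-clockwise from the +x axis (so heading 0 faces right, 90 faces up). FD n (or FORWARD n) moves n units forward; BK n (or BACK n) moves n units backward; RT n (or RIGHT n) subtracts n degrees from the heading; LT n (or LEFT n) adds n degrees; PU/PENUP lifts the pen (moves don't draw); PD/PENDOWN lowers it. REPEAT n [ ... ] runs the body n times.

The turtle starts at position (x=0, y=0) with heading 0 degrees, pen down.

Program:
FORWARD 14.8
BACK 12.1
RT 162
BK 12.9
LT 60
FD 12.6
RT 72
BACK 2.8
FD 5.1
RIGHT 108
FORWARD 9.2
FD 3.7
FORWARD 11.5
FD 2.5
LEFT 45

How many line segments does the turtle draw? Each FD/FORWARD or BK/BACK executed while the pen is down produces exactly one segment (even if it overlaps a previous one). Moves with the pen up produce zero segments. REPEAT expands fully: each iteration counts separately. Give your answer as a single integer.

Executing turtle program step by step:
Start: pos=(0,0), heading=0, pen down
FD 14.8: (0,0) -> (14.8,0) [heading=0, draw]
BK 12.1: (14.8,0) -> (2.7,0) [heading=0, draw]
RT 162: heading 0 -> 198
BK 12.9: (2.7,0) -> (14.969,3.986) [heading=198, draw]
LT 60: heading 198 -> 258
FD 12.6: (14.969,3.986) -> (12.349,-8.338) [heading=258, draw]
RT 72: heading 258 -> 186
BK 2.8: (12.349,-8.338) -> (15.134,-8.046) [heading=186, draw]
FD 5.1: (15.134,-8.046) -> (10.062,-8.579) [heading=186, draw]
RT 108: heading 186 -> 78
FD 9.2: (10.062,-8.579) -> (11.974,0.42) [heading=78, draw]
FD 3.7: (11.974,0.42) -> (12.744,4.039) [heading=78, draw]
FD 11.5: (12.744,4.039) -> (15.135,15.288) [heading=78, draw]
FD 2.5: (15.135,15.288) -> (15.654,17.733) [heading=78, draw]
LT 45: heading 78 -> 123
Final: pos=(15.654,17.733), heading=123, 10 segment(s) drawn
Segments drawn: 10

Answer: 10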